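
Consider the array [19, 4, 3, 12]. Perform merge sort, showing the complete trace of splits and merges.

Merge sort trace:

Split: [19, 4, 3, 12] -> [19, 4] and [3, 12]
  Split: [19, 4] -> [19] and [4]
  Merge: [19] + [4] -> [4, 19]
  Split: [3, 12] -> [3] and [12]
  Merge: [3] + [12] -> [3, 12]
Merge: [4, 19] + [3, 12] -> [3, 4, 12, 19]

Final sorted array: [3, 4, 12, 19]

The merge sort proceeds by recursively splitting the array and merging sorted halves.
After all merges, the sorted array is [3, 4, 12, 19].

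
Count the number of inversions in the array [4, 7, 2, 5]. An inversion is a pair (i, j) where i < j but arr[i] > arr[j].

Finding inversions in [4, 7, 2, 5]:

(0, 2): arr[0]=4 > arr[2]=2
(1, 2): arr[1]=7 > arr[2]=2
(1, 3): arr[1]=7 > arr[3]=5

Total inversions: 3

The array has 3 inversion(s): (0,2), (1,2), (1,3). Each pair (i,j) satisfies i < j and arr[i] > arr[j].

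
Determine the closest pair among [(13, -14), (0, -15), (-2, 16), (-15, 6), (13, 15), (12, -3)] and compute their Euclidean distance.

Computing all pairwise distances among 6 points:

d((13, -14), (0, -15)) = 13.0384
d((13, -14), (-2, 16)) = 33.541
d((13, -14), (-15, 6)) = 34.4093
d((13, -14), (13, 15)) = 29.0
d((13, -14), (12, -3)) = 11.0454 <-- minimum
d((0, -15), (-2, 16)) = 31.0644
d((0, -15), (-15, 6)) = 25.807
d((0, -15), (13, 15)) = 32.6956
d((0, -15), (12, -3)) = 16.9706
d((-2, 16), (-15, 6)) = 16.4012
d((-2, 16), (13, 15)) = 15.0333
d((-2, 16), (12, -3)) = 23.6008
d((-15, 6), (13, 15)) = 29.4109
d((-15, 6), (12, -3)) = 28.4605
d((13, 15), (12, -3)) = 18.0278

Closest pair: (13, -14) and (12, -3) with distance 11.0454

The closest pair is (13, -14) and (12, -3) with Euclidean distance 11.0454. For 6 points, brute-force pairwise comparison is shown above. For large n, the divide-and-conquer algorithm (sort by x, recurse on halves, check the dividing strip) achieves O(n log n).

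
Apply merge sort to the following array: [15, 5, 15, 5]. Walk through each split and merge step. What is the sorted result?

Merge sort trace:

Split: [15, 5, 15, 5] -> [15, 5] and [15, 5]
  Split: [15, 5] -> [15] and [5]
  Merge: [15] + [5] -> [5, 15]
  Split: [15, 5] -> [15] and [5]
  Merge: [15] + [5] -> [5, 15]
Merge: [5, 15] + [5, 15] -> [5, 5, 15, 15]

Final sorted array: [5, 5, 15, 15]

The merge sort proceeds by recursively splitting the array and merging sorted halves.
After all merges, the sorted array is [5, 5, 15, 15].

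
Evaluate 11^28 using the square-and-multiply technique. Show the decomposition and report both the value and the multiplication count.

Computing 11^28 by squaring (build up from 11^1; each line after the first costs one multiplication):

11^1 = 11
11^2 = (11^1)^2 = 11^2 = 121
11^3 = 11 * 11^2 = 11 * 121 = 1331
11^6 = (11^3)^2 = 1331^2 = 1771561
11^7 = 11 * 11^6 = 11 * 1771561 = 19487171
11^14 = (11^7)^2 = 19487171^2 = 379749833583241
11^28 = (11^14)^2 = 379749833583241^2 = 144209936106499234037676064081

Result: 144209936106499234037676064081
Multiplications needed: 6 (6 lines after 11^1)

11^28 = 144209936106499234037676064081. Using exponentiation by squaring, this requires 6 multiplications. The key idea: if the exponent is even, square the half-power; if odd, multiply by the base once.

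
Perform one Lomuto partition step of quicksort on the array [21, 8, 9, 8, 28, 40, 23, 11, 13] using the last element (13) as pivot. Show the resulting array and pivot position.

Lomuto partition with pivot = 13:

Initial array: [21, 8, 9, 8, 28, 40, 23, 11, 13]

arr[0]=21 > 13: no swap
arr[1]=8 <= 13: swap with position 0, array becomes [8, 21, 9, 8, 28, 40, 23, 11, 13]
arr[2]=9 <= 13: swap with position 1, array becomes [8, 9, 21, 8, 28, 40, 23, 11, 13]
arr[3]=8 <= 13: swap with position 2, array becomes [8, 9, 8, 21, 28, 40, 23, 11, 13]
arr[4]=28 > 13: no swap
arr[5]=40 > 13: no swap
arr[6]=23 > 13: no swap
arr[7]=11 <= 13: swap with position 3, array becomes [8, 9, 8, 11, 28, 40, 23, 21, 13]

Place pivot at position 4: [8, 9, 8, 11, 13, 40, 23, 21, 28]
Pivot position: 4

After partitioning with pivot 13, the array becomes [8, 9, 8, 11, 13, 40, 23, 21, 28]. The pivot is placed at index 4. All elements to the left of the pivot are <= 13, and all elements to the right are > 13.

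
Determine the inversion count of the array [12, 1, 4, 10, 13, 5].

Finding inversions in [12, 1, 4, 10, 13, 5]:

(0, 1): arr[0]=12 > arr[1]=1
(0, 2): arr[0]=12 > arr[2]=4
(0, 3): arr[0]=12 > arr[3]=10
(0, 5): arr[0]=12 > arr[5]=5
(3, 5): arr[3]=10 > arr[5]=5
(4, 5): arr[4]=13 > arr[5]=5

Total inversions: 6

The array has 6 inversion(s): (0,1), (0,2), (0,3), (0,5), (3,5), (4,5). Each pair (i,j) satisfies i < j and arr[i] > arr[j].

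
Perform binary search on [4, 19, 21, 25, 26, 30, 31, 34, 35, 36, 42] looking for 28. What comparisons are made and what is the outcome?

Binary search for 28 in [4, 19, 21, 25, 26, 30, 31, 34, 35, 36, 42]:

lo=0, hi=10, mid=5, arr[mid]=30 -> 30 > 28, search left half
lo=0, hi=4, mid=2, arr[mid]=21 -> 21 < 28, search right half
lo=3, hi=4, mid=3, arr[mid]=25 -> 25 < 28, search right half
lo=4, hi=4, mid=4, arr[mid]=26 -> 26 < 28, search right half
lo=5 > hi=4, target 28 not found

Binary search determines that 28 is not in the array after 4 comparisons. The search space was exhausted without finding the target.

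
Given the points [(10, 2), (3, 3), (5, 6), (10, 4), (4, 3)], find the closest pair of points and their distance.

Computing all pairwise distances among 5 points:

d((10, 2), (3, 3)) = 7.0711
d((10, 2), (5, 6)) = 6.4031
d((10, 2), (10, 4)) = 2.0
d((10, 2), (4, 3)) = 6.0828
d((3, 3), (5, 6)) = 3.6056
d((3, 3), (10, 4)) = 7.0711
d((3, 3), (4, 3)) = 1.0 <-- minimum
d((5, 6), (10, 4)) = 5.3852
d((5, 6), (4, 3)) = 3.1623
d((10, 4), (4, 3)) = 6.0828

Closest pair: (3, 3) and (4, 3) with distance 1.0

The closest pair is (3, 3) and (4, 3) with Euclidean distance 1.0. For 5 points, brute-force pairwise comparison is shown above. For large n, the divide-and-conquer algorithm (sort by x, recurse on halves, check the dividing strip) achieves O(n log n).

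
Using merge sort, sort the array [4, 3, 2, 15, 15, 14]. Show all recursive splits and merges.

Merge sort trace:

Split: [4, 3, 2, 15, 15, 14] -> [4, 3, 2] and [15, 15, 14]
  Split: [4, 3, 2] -> [4] and [3, 2]
    Split: [3, 2] -> [3] and [2]
    Merge: [3] + [2] -> [2, 3]
  Merge: [4] + [2, 3] -> [2, 3, 4]
  Split: [15, 15, 14] -> [15] and [15, 14]
    Split: [15, 14] -> [15] and [14]
    Merge: [15] + [14] -> [14, 15]
  Merge: [15] + [14, 15] -> [14, 15, 15]
Merge: [2, 3, 4] + [14, 15, 15] -> [2, 3, 4, 14, 15, 15]

Final sorted array: [2, 3, 4, 14, 15, 15]

The merge sort proceeds by recursively splitting the array and merging sorted halves.
After all merges, the sorted array is [2, 3, 4, 14, 15, 15].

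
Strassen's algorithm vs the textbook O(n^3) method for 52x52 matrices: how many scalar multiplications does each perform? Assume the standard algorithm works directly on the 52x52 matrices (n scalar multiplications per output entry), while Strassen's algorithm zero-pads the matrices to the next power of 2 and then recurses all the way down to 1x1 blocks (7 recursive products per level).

Matrix multiplication for 52x52 matrices:

Strassen's algorithm requires power-of-2 dimensions. Pad 52x52 to 64x64 (next power of 2).

Standard algorithm: 52^3 = 140608 multiplications
Strassen's algorithm: 7^(log2(64)) = 7^6 = 117649 multiplications
Savings: 140608 - 117649 = 22959 multiplications

Standard: 140608 multiplications (52^3). Strassen: 117649 multiplications (7^6, after padding to 64x64). Strassen reduces 8 recursive multiplications to 7 at each level.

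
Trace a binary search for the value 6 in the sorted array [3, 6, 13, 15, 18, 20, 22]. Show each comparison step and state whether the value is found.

Binary search for 6 in [3, 6, 13, 15, 18, 20, 22]:

lo=0, hi=6, mid=3, arr[mid]=15 -> 15 > 6, search left half
lo=0, hi=2, mid=1, arr[mid]=6 -> Found target at index 1!

Binary search finds 6 at index 1 after 2 comparisons. The search repeatedly halves the search space by comparing with the middle element.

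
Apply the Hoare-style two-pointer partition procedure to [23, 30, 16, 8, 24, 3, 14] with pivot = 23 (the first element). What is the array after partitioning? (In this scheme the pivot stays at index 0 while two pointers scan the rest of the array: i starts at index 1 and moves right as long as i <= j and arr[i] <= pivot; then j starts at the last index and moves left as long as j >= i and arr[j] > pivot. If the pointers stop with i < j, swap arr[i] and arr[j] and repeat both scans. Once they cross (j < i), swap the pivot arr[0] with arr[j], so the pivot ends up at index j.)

Hoare-style two-pointer partition with pivot = 23:

Initial array: [23, 30, 16, 8, 24, 3, 14]

Pointers start at i = 1, j = 6.
i stops at index 1 (arr[1]=30 > 23), j stops at index 6 (arr[6]=14 <= 23): swap arr[1] and arr[6], array becomes [23, 14, 16, 8, 24, 3, 30]
i stops at index 4 (arr[4]=24 > 23), j stops at index 5 (arr[5]=3 <= 23): swap arr[4] and arr[5], array becomes [23, 14, 16, 8, 3, 24, 30]
i ends at 5, j ends at 4: the pointers have crossed (j < i), so scanning stops.

Swap pivot arr[0] with arr[4] to place pivot at position 4: [3, 14, 16, 8, 23, 24, 30]
Pivot position: 4

After partitioning with pivot 23, the array becomes [3, 14, 16, 8, 23, 24, 30]. The pivot is placed at index 4. All elements to the left of the pivot are <= 23, and all elements to the right are > 23.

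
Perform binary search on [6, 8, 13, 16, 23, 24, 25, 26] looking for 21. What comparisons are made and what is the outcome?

Binary search for 21 in [6, 8, 13, 16, 23, 24, 25, 26]:

lo=0, hi=7, mid=3, arr[mid]=16 -> 16 < 21, search right half
lo=4, hi=7, mid=5, arr[mid]=24 -> 24 > 21, search left half
lo=4, hi=4, mid=4, arr[mid]=23 -> 23 > 21, search left half
lo=4 > hi=3, target 21 not found

Binary search determines that 21 is not in the array after 3 comparisons. The search space was exhausted without finding the target.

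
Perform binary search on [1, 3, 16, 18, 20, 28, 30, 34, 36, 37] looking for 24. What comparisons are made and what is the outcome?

Binary search for 24 in [1, 3, 16, 18, 20, 28, 30, 34, 36, 37]:

lo=0, hi=9, mid=4, arr[mid]=20 -> 20 < 24, search right half
lo=5, hi=9, mid=7, arr[mid]=34 -> 34 > 24, search left half
lo=5, hi=6, mid=5, arr[mid]=28 -> 28 > 24, search left half
lo=5 > hi=4, target 24 not found

Binary search determines that 24 is not in the array after 3 comparisons. The search space was exhausted without finding the target.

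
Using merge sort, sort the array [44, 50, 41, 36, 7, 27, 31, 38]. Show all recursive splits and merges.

Merge sort trace:

Split: [44, 50, 41, 36, 7, 27, 31, 38] -> [44, 50, 41, 36] and [7, 27, 31, 38]
  Split: [44, 50, 41, 36] -> [44, 50] and [41, 36]
    Split: [44, 50] -> [44] and [50]
    Merge: [44] + [50] -> [44, 50]
    Split: [41, 36] -> [41] and [36]
    Merge: [41] + [36] -> [36, 41]
  Merge: [44, 50] + [36, 41] -> [36, 41, 44, 50]
  Split: [7, 27, 31, 38] -> [7, 27] and [31, 38]
    Split: [7, 27] -> [7] and [27]
    Merge: [7] + [27] -> [7, 27]
    Split: [31, 38] -> [31] and [38]
    Merge: [31] + [38] -> [31, 38]
  Merge: [7, 27] + [31, 38] -> [7, 27, 31, 38]
Merge: [36, 41, 44, 50] + [7, 27, 31, 38] -> [7, 27, 31, 36, 38, 41, 44, 50]

Final sorted array: [7, 27, 31, 36, 38, 41, 44, 50]

The merge sort proceeds by recursively splitting the array and merging sorted halves.
After all merges, the sorted array is [7, 27, 31, 36, 38, 41, 44, 50].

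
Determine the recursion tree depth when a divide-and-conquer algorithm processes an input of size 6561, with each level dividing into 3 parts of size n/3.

For divide and conquer with division factor 3:

Problem sizes at each level:
Level 0: 6561
Level 1: 2187
Level 2: 729
Level 3: 243
Level 4: 81
Level 5: 27
Level 6: 9
Level 7: 3
Level 8: 1

The root is level 0 and the size-1 base case is level 8 (the tree spans levels 0 through 8, i.e. 9 levels counting the root), so the depth is the number of divisions: log_3(6561) = 8

The recursion tree depth is log_3(6561) = 8. At each level, the problem size is divided by 3, so it takes 8 divisions to reduce to a base case of size 1. The algorithm makes 3 recursive calls at each level.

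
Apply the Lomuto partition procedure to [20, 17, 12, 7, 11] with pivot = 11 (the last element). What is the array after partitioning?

Lomuto partition with pivot = 11:

Initial array: [20, 17, 12, 7, 11]

arr[0]=20 > 11: no swap
arr[1]=17 > 11: no swap
arr[2]=12 > 11: no swap
arr[3]=7 <= 11: swap with position 0, array becomes [7, 17, 12, 20, 11]

Place pivot at position 1: [7, 11, 12, 20, 17]
Pivot position: 1

After partitioning with pivot 11, the array becomes [7, 11, 12, 20, 17]. The pivot is placed at index 1. All elements to the left of the pivot are <= 11, and all elements to the right are > 11.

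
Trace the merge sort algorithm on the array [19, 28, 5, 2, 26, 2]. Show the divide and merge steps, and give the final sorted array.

Merge sort trace:

Split: [19, 28, 5, 2, 26, 2] -> [19, 28, 5] and [2, 26, 2]
  Split: [19, 28, 5] -> [19] and [28, 5]
    Split: [28, 5] -> [28] and [5]
    Merge: [28] + [5] -> [5, 28]
  Merge: [19] + [5, 28] -> [5, 19, 28]
  Split: [2, 26, 2] -> [2] and [26, 2]
    Split: [26, 2] -> [26] and [2]
    Merge: [26] + [2] -> [2, 26]
  Merge: [2] + [2, 26] -> [2, 2, 26]
Merge: [5, 19, 28] + [2, 2, 26] -> [2, 2, 5, 19, 26, 28]

Final sorted array: [2, 2, 5, 19, 26, 28]

The merge sort proceeds by recursively splitting the array and merging sorted halves.
After all merges, the sorted array is [2, 2, 5, 19, 26, 28].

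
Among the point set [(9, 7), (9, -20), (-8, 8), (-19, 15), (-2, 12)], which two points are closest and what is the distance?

Computing all pairwise distances among 5 points:

d((9, 7), (9, -20)) = 27.0
d((9, 7), (-8, 8)) = 17.0294
d((9, 7), (-19, 15)) = 29.1204
d((9, 7), (-2, 12)) = 12.083
d((9, -20), (-8, 8)) = 32.7567
d((9, -20), (-19, 15)) = 44.8219
d((9, -20), (-2, 12)) = 33.8378
d((-8, 8), (-19, 15)) = 13.0384
d((-8, 8), (-2, 12)) = 7.2111 <-- minimum
d((-19, 15), (-2, 12)) = 17.2627

Closest pair: (-8, 8) and (-2, 12) with distance 7.2111

The closest pair is (-8, 8) and (-2, 12) with Euclidean distance 7.2111. For 5 points, brute-force pairwise comparison is shown above. For large n, the divide-and-conquer algorithm (sort by x, recurse on halves, check the dividing strip) achieves O(n log n).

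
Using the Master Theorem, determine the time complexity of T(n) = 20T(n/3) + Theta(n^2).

Master Theorem for T(n) = 20T(n/3) + O(n^2):

a = 20, b = 3, c = 2
log_b(a) = log_3(20) = 2.7268

Case 1: c = 2 < log_3(20) = 2.7268
T(n) = O(n^(log_3 20))

For T(n) = 20T(n/3) + O(n^2): log_3(20) = 2.7268. This is Case 1 of the Master Theorem (c < log_b(a), work dominated by leaves), giving O(n^(log_3 20)).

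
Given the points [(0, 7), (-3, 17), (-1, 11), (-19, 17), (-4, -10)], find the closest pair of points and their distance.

Computing all pairwise distances among 5 points:

d((0, 7), (-3, 17)) = 10.4403
d((0, 7), (-1, 11)) = 4.1231 <-- minimum
d((0, 7), (-19, 17)) = 21.4709
d((0, 7), (-4, -10)) = 17.4642
d((-3, 17), (-1, 11)) = 6.3246
d((-3, 17), (-19, 17)) = 16.0
d((-3, 17), (-4, -10)) = 27.0185
d((-1, 11), (-19, 17)) = 18.9737
d((-1, 11), (-4, -10)) = 21.2132
d((-19, 17), (-4, -10)) = 30.8869

Closest pair: (0, 7) and (-1, 11) with distance 4.1231

The closest pair is (0, 7) and (-1, 11) with Euclidean distance 4.1231. For 5 points, brute-force pairwise comparison is shown above. For large n, the divide-and-conquer algorithm (sort by x, recurse on halves, check the dividing strip) achieves O(n log n).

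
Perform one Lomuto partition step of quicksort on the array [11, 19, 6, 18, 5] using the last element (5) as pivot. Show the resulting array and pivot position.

Lomuto partition with pivot = 5:

Initial array: [11, 19, 6, 18, 5]

arr[0]=11 > 5: no swap
arr[1]=19 > 5: no swap
arr[2]=6 > 5: no swap
arr[3]=18 > 5: no swap

Place pivot at position 0: [5, 19, 6, 18, 11]
Pivot position: 0

After partitioning with pivot 5, the array becomes [5, 19, 6, 18, 11]. The pivot is placed at index 0. All elements to the left of the pivot are <= 5, and all elements to the right are > 5.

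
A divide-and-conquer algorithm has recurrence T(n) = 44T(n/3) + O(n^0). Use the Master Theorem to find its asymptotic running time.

Master Theorem for T(n) = 44T(n/3) + O(n^0):

a = 44, b = 3, c = 0
log_b(a) = log_3(44) = 3.4445

Case 1: c = 0 < log_3(44) = 3.4445
T(n) = O(n^(log_3 44))

For T(n) = 44T(n/3) + O(n^0): log_3(44) = 3.4445. This is Case 1 of the Master Theorem (c < log_b(a), work dominated by leaves), giving O(n^(log_3 44)).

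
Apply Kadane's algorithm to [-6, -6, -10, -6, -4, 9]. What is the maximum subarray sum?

Using Kadane's algorithm on [-6, -6, -10, -6, -4, 9]:

Scanning through the array:
Position 1 (value -6): max_ending_here = -6, max_so_far = -6
Position 2 (value -10): max_ending_here = -10, max_so_far = -6
Position 3 (value -6): max_ending_here = -6, max_so_far = -6
Position 4 (value -4): max_ending_here = -4, max_so_far = -4
Position 5 (value 9): max_ending_here = 9, max_so_far = 9

Maximum subarray: [9]
Maximum sum: 9

The maximum subarray is [9] with sum 9. This subarray runs from index 5 to index 5.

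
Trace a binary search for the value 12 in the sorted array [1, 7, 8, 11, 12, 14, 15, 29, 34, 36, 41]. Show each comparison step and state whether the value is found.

Binary search for 12 in [1, 7, 8, 11, 12, 14, 15, 29, 34, 36, 41]:

lo=0, hi=10, mid=5, arr[mid]=14 -> 14 > 12, search left half
lo=0, hi=4, mid=2, arr[mid]=8 -> 8 < 12, search right half
lo=3, hi=4, mid=3, arr[mid]=11 -> 11 < 12, search right half
lo=4, hi=4, mid=4, arr[mid]=12 -> Found target at index 4!

Binary search finds 12 at index 4 after 4 comparisons. The search repeatedly halves the search space by comparing with the middle element.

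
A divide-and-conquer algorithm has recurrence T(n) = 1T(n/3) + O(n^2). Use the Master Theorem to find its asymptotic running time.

Master Theorem for T(n) = 1T(n/3) + O(n^2):

a = 1, b = 3, c = 2
log_b(a) = log_3(1) = 0.0000

Case 3: c = 2 > log_3(1) = 0.0000
T(n) = O(n^2) = O(n^2)

For T(n) = 1T(n/3) + O(n^2): log_3(1) = 0.0000. This is Case 3 of the Master Theorem (c > log_b(a), work dominated by root), giving O(n^2).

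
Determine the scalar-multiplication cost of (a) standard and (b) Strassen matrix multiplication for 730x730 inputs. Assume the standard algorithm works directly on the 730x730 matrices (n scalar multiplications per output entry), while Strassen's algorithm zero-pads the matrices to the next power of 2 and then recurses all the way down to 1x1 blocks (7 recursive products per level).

Matrix multiplication for 730x730 matrices:

Strassen's algorithm requires power-of-2 dimensions. Pad 730x730 to 1024x1024 (next power of 2).

Standard algorithm: 730^3 = 389017000 multiplications
Strassen's algorithm: 7^(log2(1024)) = 7^10 = 282475249 multiplications
Savings: 389017000 - 282475249 = 106541751 multiplications

Standard: 389017000 multiplications (730^3). Strassen: 282475249 multiplications (7^10, after padding to 1024x1024). Strassen reduces 8 recursive multiplications to 7 at each level.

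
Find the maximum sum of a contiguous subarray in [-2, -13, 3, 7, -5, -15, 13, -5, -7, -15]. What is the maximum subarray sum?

Using Kadane's algorithm on [-2, -13, 3, 7, -5, -15, 13, -5, -7, -15]:

Scanning through the array:
Position 1 (value -13): max_ending_here = -13, max_so_far = -2
Position 2 (value 3): max_ending_here = 3, max_so_far = 3
Position 3 (value 7): max_ending_here = 10, max_so_far = 10
Position 4 (value -5): max_ending_here = 5, max_so_far = 10
Position 5 (value -15): max_ending_here = -10, max_so_far = 10
Position 6 (value 13): max_ending_here = 13, max_so_far = 13
Position 7 (value -5): max_ending_here = 8, max_so_far = 13
Position 8 (value -7): max_ending_here = 1, max_so_far = 13
Position 9 (value -15): max_ending_here = -14, max_so_far = 13

Maximum subarray: [13]
Maximum sum: 13

The maximum subarray is [13] with sum 13. This subarray runs from index 6 to index 6.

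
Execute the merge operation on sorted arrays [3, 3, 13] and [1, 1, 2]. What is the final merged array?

Merging process:

Compare 3 vs 1: take 1 from right. Merged: [1]
Compare 3 vs 1: take 1 from right. Merged: [1, 1]
Compare 3 vs 2: take 2 from right. Merged: [1, 1, 2]
Append remaining from left: [3, 3, 13]. Merged: [1, 1, 2, 3, 3, 13]

Final merged array: [1, 1, 2, 3, 3, 13]
Total comparisons: 3

The merged array is [1, 1, 2, 3, 3, 13], requiring 3 comparisons. The merge step runs in O(n) time where n is the total number of elements.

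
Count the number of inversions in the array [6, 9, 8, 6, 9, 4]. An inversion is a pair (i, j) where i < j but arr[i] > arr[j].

Finding inversions in [6, 9, 8, 6, 9, 4]:

(0, 5): arr[0]=6 > arr[5]=4
(1, 2): arr[1]=9 > arr[2]=8
(1, 3): arr[1]=9 > arr[3]=6
(1, 5): arr[1]=9 > arr[5]=4
(2, 3): arr[2]=8 > arr[3]=6
(2, 5): arr[2]=8 > arr[5]=4
(3, 5): arr[3]=6 > arr[5]=4
(4, 5): arr[4]=9 > arr[5]=4

Total inversions: 8

The array has 8 inversion(s): (0,5), (1,2), (1,3), (1,5), (2,3), (2,5), (3,5), (4,5). Each pair (i,j) satisfies i < j and arr[i] > arr[j].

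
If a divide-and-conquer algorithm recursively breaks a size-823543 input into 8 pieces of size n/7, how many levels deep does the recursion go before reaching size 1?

For divide and conquer with division factor 7:

Problem sizes at each level:
Level 0: 823543
Level 1: 117649
Level 2: 16807
Level 3: 2401
Level 4: 343
Level 5: 49
Level 6: 7
Level 7: 1

The root is level 0 and the size-1 base case is level 7 (the tree spans levels 0 through 7, i.e. 8 levels counting the root), so the depth is the number of divisions: log_7(823543) = 7

The recursion tree depth is log_7(823543) = 7. At each level, the problem size is divided by 7, so it takes 7 divisions to reduce to a base case of size 1. The algorithm makes 8 recursive calls at each level.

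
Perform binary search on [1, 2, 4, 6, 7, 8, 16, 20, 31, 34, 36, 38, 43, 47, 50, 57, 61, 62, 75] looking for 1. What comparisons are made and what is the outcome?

Binary search for 1 in [1, 2, 4, 6, 7, 8, 16, 20, 31, 34, 36, 38, 43, 47, 50, 57, 61, 62, 75]:

lo=0, hi=18, mid=9, arr[mid]=34 -> 34 > 1, search left half
lo=0, hi=8, mid=4, arr[mid]=7 -> 7 > 1, search left half
lo=0, hi=3, mid=1, arr[mid]=2 -> 2 > 1, search left half
lo=0, hi=0, mid=0, arr[mid]=1 -> Found target at index 0!

Binary search finds 1 at index 0 after 4 comparisons. The search repeatedly halves the search space by comparing with the middle element.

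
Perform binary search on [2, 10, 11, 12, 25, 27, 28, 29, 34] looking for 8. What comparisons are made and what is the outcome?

Binary search for 8 in [2, 10, 11, 12, 25, 27, 28, 29, 34]:

lo=0, hi=8, mid=4, arr[mid]=25 -> 25 > 8, search left half
lo=0, hi=3, mid=1, arr[mid]=10 -> 10 > 8, search left half
lo=0, hi=0, mid=0, arr[mid]=2 -> 2 < 8, search right half
lo=1 > hi=0, target 8 not found

Binary search determines that 8 is not in the array after 3 comparisons. The search space was exhausted without finding the target.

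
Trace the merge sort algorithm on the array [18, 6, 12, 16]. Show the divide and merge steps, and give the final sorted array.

Merge sort trace:

Split: [18, 6, 12, 16] -> [18, 6] and [12, 16]
  Split: [18, 6] -> [18] and [6]
  Merge: [18] + [6] -> [6, 18]
  Split: [12, 16] -> [12] and [16]
  Merge: [12] + [16] -> [12, 16]
Merge: [6, 18] + [12, 16] -> [6, 12, 16, 18]

Final sorted array: [6, 12, 16, 18]

The merge sort proceeds by recursively splitting the array and merging sorted halves.
After all merges, the sorted array is [6, 12, 16, 18].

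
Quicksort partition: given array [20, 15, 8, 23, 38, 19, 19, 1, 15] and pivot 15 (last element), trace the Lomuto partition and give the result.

Lomuto partition with pivot = 15:

Initial array: [20, 15, 8, 23, 38, 19, 19, 1, 15]

arr[0]=20 > 15: no swap
arr[1]=15 <= 15: swap with position 0, array becomes [15, 20, 8, 23, 38, 19, 19, 1, 15]
arr[2]=8 <= 15: swap with position 1, array becomes [15, 8, 20, 23, 38, 19, 19, 1, 15]
arr[3]=23 > 15: no swap
arr[4]=38 > 15: no swap
arr[5]=19 > 15: no swap
arr[6]=19 > 15: no swap
arr[7]=1 <= 15: swap with position 2, array becomes [15, 8, 1, 23, 38, 19, 19, 20, 15]

Place pivot at position 3: [15, 8, 1, 15, 38, 19, 19, 20, 23]
Pivot position: 3

After partitioning with pivot 15, the array becomes [15, 8, 1, 15, 38, 19, 19, 20, 23]. The pivot is placed at index 3. All elements to the left of the pivot are <= 15, and all elements to the right are > 15.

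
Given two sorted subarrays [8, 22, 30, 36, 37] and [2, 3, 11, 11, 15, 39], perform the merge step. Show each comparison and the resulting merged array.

Merging process:

Compare 8 vs 2: take 2 from right. Merged: [2]
Compare 8 vs 3: take 3 from right. Merged: [2, 3]
Compare 8 vs 11: take 8 from left. Merged: [2, 3, 8]
Compare 22 vs 11: take 11 from right. Merged: [2, 3, 8, 11]
Compare 22 vs 11: take 11 from right. Merged: [2, 3, 8, 11, 11]
Compare 22 vs 15: take 15 from right. Merged: [2, 3, 8, 11, 11, 15]
Compare 22 vs 39: take 22 from left. Merged: [2, 3, 8, 11, 11, 15, 22]
Compare 30 vs 39: take 30 from left. Merged: [2, 3, 8, 11, 11, 15, 22, 30]
Compare 36 vs 39: take 36 from left. Merged: [2, 3, 8, 11, 11, 15, 22, 30, 36]
Compare 37 vs 39: take 37 from left. Merged: [2, 3, 8, 11, 11, 15, 22, 30, 36, 37]
Append remaining from right: [39]. Merged: [2, 3, 8, 11, 11, 15, 22, 30, 36, 37, 39]

Final merged array: [2, 3, 8, 11, 11, 15, 22, 30, 36, 37, 39]
Total comparisons: 10

The merged array is [2, 3, 8, 11, 11, 15, 22, 30, 36, 37, 39], requiring 10 comparisons. The merge step runs in O(n) time where n is the total number of elements.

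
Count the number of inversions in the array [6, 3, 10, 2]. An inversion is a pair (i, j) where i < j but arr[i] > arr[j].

Finding inversions in [6, 3, 10, 2]:

(0, 1): arr[0]=6 > arr[1]=3
(0, 3): arr[0]=6 > arr[3]=2
(1, 3): arr[1]=3 > arr[3]=2
(2, 3): arr[2]=10 > arr[3]=2

Total inversions: 4

The array has 4 inversion(s): (0,1), (0,3), (1,3), (2,3). Each pair (i,j) satisfies i < j and arr[i] > arr[j].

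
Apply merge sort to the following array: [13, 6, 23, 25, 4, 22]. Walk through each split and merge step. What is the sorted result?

Merge sort trace:

Split: [13, 6, 23, 25, 4, 22] -> [13, 6, 23] and [25, 4, 22]
  Split: [13, 6, 23] -> [13] and [6, 23]
    Split: [6, 23] -> [6] and [23]
    Merge: [6] + [23] -> [6, 23]
  Merge: [13] + [6, 23] -> [6, 13, 23]
  Split: [25, 4, 22] -> [25] and [4, 22]
    Split: [4, 22] -> [4] and [22]
    Merge: [4] + [22] -> [4, 22]
  Merge: [25] + [4, 22] -> [4, 22, 25]
Merge: [6, 13, 23] + [4, 22, 25] -> [4, 6, 13, 22, 23, 25]

Final sorted array: [4, 6, 13, 22, 23, 25]

The merge sort proceeds by recursively splitting the array and merging sorted halves.
After all merges, the sorted array is [4, 6, 13, 22, 23, 25].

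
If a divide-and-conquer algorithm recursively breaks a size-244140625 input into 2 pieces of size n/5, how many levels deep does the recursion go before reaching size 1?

For divide and conquer with division factor 5:

Problem sizes at each level:
Level 0: 244140625
Level 1: 48828125
Level 2: 9765625
Level 3: 1953125
Level 4: 390625
Level 5: 78125
Level 6: 15625
Level 7: 3125
Level 8: 625
Level 9: 125
Level 10: 25
Level 11: 5
Level 12: 1

The root is level 0 and the size-1 base case is level 12 (the tree spans levels 0 through 12, i.e. 13 levels counting the root), so the depth is the number of divisions: log_5(244140625) = 12

The recursion tree depth is log_5(244140625) = 12. At each level, the problem size is divided by 5, so it takes 12 divisions to reduce to a base case of size 1. The algorithm makes 2 recursive calls at each level.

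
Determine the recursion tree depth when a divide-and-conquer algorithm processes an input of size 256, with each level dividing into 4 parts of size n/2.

For divide and conquer with division factor 2:

Problem sizes at each level:
Level 0: 256
Level 1: 128
Level 2: 64
Level 3: 32
Level 4: 16
Level 5: 8
Level 6: 4
Level 7: 2
Level 8: 1

The root is level 0 and the size-1 base case is level 8 (the tree spans levels 0 through 8, i.e. 9 levels counting the root), so the depth is the number of divisions: log_2(256) = 8

The recursion tree depth is log_2(256) = 8. At each level, the problem size is divided by 2, so it takes 8 divisions to reduce to a base case of size 1. The algorithm makes 4 recursive calls at each level.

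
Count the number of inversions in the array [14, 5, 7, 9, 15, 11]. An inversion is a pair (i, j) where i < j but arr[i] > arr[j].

Finding inversions in [14, 5, 7, 9, 15, 11]:

(0, 1): arr[0]=14 > arr[1]=5
(0, 2): arr[0]=14 > arr[2]=7
(0, 3): arr[0]=14 > arr[3]=9
(0, 5): arr[0]=14 > arr[5]=11
(4, 5): arr[4]=15 > arr[5]=11

Total inversions: 5

The array has 5 inversion(s): (0,1), (0,2), (0,3), (0,5), (4,5). Each pair (i,j) satisfies i < j and arr[i] > arr[j].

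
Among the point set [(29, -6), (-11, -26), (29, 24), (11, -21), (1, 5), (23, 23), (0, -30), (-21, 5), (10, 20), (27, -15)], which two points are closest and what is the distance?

Computing all pairwise distances among 10 points:

d((29, -6), (-11, -26)) = 44.7214
d((29, -6), (29, 24)) = 30.0
d((29, -6), (11, -21)) = 23.4307
d((29, -6), (1, 5)) = 30.0832
d((29, -6), (23, 23)) = 29.6142
d((29, -6), (0, -30)) = 37.6431
d((29, -6), (-21, 5)) = 51.1957
d((29, -6), (10, 20)) = 32.2025
d((29, -6), (27, -15)) = 9.2195
d((-11, -26), (29, 24)) = 64.0312
d((-11, -26), (11, -21)) = 22.561
d((-11, -26), (1, 5)) = 33.2415
d((-11, -26), (23, 23)) = 59.6406
d((-11, -26), (0, -30)) = 11.7047
d((-11, -26), (-21, 5)) = 32.573
d((-11, -26), (10, 20)) = 50.5668
d((-11, -26), (27, -15)) = 39.5601
d((29, 24), (11, -21)) = 48.4665
d((29, 24), (1, 5)) = 33.8378
d((29, 24), (23, 23)) = 6.0828 <-- minimum
d((29, 24), (0, -30)) = 61.2944
d((29, 24), (-21, 5)) = 53.4883
d((29, 24), (10, 20)) = 19.4165
d((29, 24), (27, -15)) = 39.0512
d((11, -21), (1, 5)) = 27.8568
d((11, -21), (23, 23)) = 45.607
d((11, -21), (0, -30)) = 14.2127
d((11, -21), (-21, 5)) = 41.2311
d((11, -21), (10, 20)) = 41.0122
d((11, -21), (27, -15)) = 17.088
d((1, 5), (23, 23)) = 28.4253
d((1, 5), (0, -30)) = 35.0143
d((1, 5), (-21, 5)) = 22.0
d((1, 5), (10, 20)) = 17.4929
d((1, 5), (27, -15)) = 32.8024
d((23, 23), (0, -30)) = 57.7754
d((23, 23), (-21, 5)) = 47.5395
d((23, 23), (10, 20)) = 13.3417
d((23, 23), (27, -15)) = 38.2099
d((0, -30), (-21, 5)) = 40.8167
d((0, -30), (10, 20)) = 50.9902
d((0, -30), (27, -15)) = 30.8869
d((-21, 5), (10, 20)) = 34.4384
d((-21, 5), (27, -15)) = 52.0
d((10, 20), (27, -15)) = 38.9102

Closest pair: (29, 24) and (23, 23) with distance 6.0828

The closest pair is (29, 24) and (23, 23) with Euclidean distance 6.0828. For 10 points, brute-force pairwise comparison is shown above. For large n, the divide-and-conquer algorithm (sort by x, recurse on halves, check the dividing strip) achieves O(n log n).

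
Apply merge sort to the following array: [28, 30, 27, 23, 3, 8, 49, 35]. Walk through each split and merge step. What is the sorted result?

Merge sort trace:

Split: [28, 30, 27, 23, 3, 8, 49, 35] -> [28, 30, 27, 23] and [3, 8, 49, 35]
  Split: [28, 30, 27, 23] -> [28, 30] and [27, 23]
    Split: [28, 30] -> [28] and [30]
    Merge: [28] + [30] -> [28, 30]
    Split: [27, 23] -> [27] and [23]
    Merge: [27] + [23] -> [23, 27]
  Merge: [28, 30] + [23, 27] -> [23, 27, 28, 30]
  Split: [3, 8, 49, 35] -> [3, 8] and [49, 35]
    Split: [3, 8] -> [3] and [8]
    Merge: [3] + [8] -> [3, 8]
    Split: [49, 35] -> [49] and [35]
    Merge: [49] + [35] -> [35, 49]
  Merge: [3, 8] + [35, 49] -> [3, 8, 35, 49]
Merge: [23, 27, 28, 30] + [3, 8, 35, 49] -> [3, 8, 23, 27, 28, 30, 35, 49]

Final sorted array: [3, 8, 23, 27, 28, 30, 35, 49]

The merge sort proceeds by recursively splitting the array and merging sorted halves.
After all merges, the sorted array is [3, 8, 23, 27, 28, 30, 35, 49].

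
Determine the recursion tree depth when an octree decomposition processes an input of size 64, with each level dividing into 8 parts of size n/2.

For divide and conquer with division factor 2:

Problem sizes at each level:
Level 0: 64
Level 1: 32
Level 2: 16
Level 3: 8
Level 4: 4
Level 5: 2
Level 6: 1

The root is level 0 and the size-1 base case is level 6 (the tree spans levels 0 through 6, i.e. 7 levels counting the root), so the depth is the number of divisions: log_2(64) = 6

The recursion tree depth is log_2(64) = 6. At each level, the problem size is divided by 2, so it takes 6 divisions to reduce to a base case of size 1. The algorithm makes 8 recursive calls at each level.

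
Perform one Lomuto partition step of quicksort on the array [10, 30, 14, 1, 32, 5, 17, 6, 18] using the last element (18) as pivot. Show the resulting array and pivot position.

Lomuto partition with pivot = 18:

Initial array: [10, 30, 14, 1, 32, 5, 17, 6, 18]

arr[0]=10 <= 18: swap with position 0, array becomes [10, 30, 14, 1, 32, 5, 17, 6, 18]
arr[1]=30 > 18: no swap
arr[2]=14 <= 18: swap with position 1, array becomes [10, 14, 30, 1, 32, 5, 17, 6, 18]
arr[3]=1 <= 18: swap with position 2, array becomes [10, 14, 1, 30, 32, 5, 17, 6, 18]
arr[4]=32 > 18: no swap
arr[5]=5 <= 18: swap with position 3, array becomes [10, 14, 1, 5, 32, 30, 17, 6, 18]
arr[6]=17 <= 18: swap with position 4, array becomes [10, 14, 1, 5, 17, 30, 32, 6, 18]
arr[7]=6 <= 18: swap with position 5, array becomes [10, 14, 1, 5, 17, 6, 32, 30, 18]

Place pivot at position 6: [10, 14, 1, 5, 17, 6, 18, 30, 32]
Pivot position: 6

After partitioning with pivot 18, the array becomes [10, 14, 1, 5, 17, 6, 18, 30, 32]. The pivot is placed at index 6. All elements to the left of the pivot are <= 18, and all elements to the right are > 18.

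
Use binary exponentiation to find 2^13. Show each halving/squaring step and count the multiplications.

Computing 2^13 by squaring (build up from 2^1; each line after the first costs one multiplication):

2^1 = 2
2^2 = (2^1)^2 = 2^2 = 4
2^3 = 2 * 2^2 = 2 * 4 = 8
2^6 = (2^3)^2 = 8^2 = 64
2^12 = (2^6)^2 = 64^2 = 4096
2^13 = 2 * 2^12 = 2 * 4096 = 8192

Result: 8192
Multiplications needed: 5 (5 lines after 2^1)

2^13 = 8192. Using exponentiation by squaring, this requires 5 multiplications. The key idea: if the exponent is even, square the half-power; if odd, multiply by the base once.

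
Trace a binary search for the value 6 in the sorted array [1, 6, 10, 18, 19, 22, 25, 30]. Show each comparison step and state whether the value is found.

Binary search for 6 in [1, 6, 10, 18, 19, 22, 25, 30]:

lo=0, hi=7, mid=3, arr[mid]=18 -> 18 > 6, search left half
lo=0, hi=2, mid=1, arr[mid]=6 -> Found target at index 1!

Binary search finds 6 at index 1 after 2 comparisons. The search repeatedly halves the search space by comparing with the middle element.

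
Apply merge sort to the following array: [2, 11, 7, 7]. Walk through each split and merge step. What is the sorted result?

Merge sort trace:

Split: [2, 11, 7, 7] -> [2, 11] and [7, 7]
  Split: [2, 11] -> [2] and [11]
  Merge: [2] + [11] -> [2, 11]
  Split: [7, 7] -> [7] and [7]
  Merge: [7] + [7] -> [7, 7]
Merge: [2, 11] + [7, 7] -> [2, 7, 7, 11]

Final sorted array: [2, 7, 7, 11]

The merge sort proceeds by recursively splitting the array and merging sorted halves.
After all merges, the sorted array is [2, 7, 7, 11].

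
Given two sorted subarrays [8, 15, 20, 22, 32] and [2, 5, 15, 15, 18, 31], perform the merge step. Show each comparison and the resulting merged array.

Merging process:

Compare 8 vs 2: take 2 from right. Merged: [2]
Compare 8 vs 5: take 5 from right. Merged: [2, 5]
Compare 8 vs 15: take 8 from left. Merged: [2, 5, 8]
Compare 15 vs 15: take 15 from left. Merged: [2, 5, 8, 15]
Compare 20 vs 15: take 15 from right. Merged: [2, 5, 8, 15, 15]
Compare 20 vs 15: take 15 from right. Merged: [2, 5, 8, 15, 15, 15]
Compare 20 vs 18: take 18 from right. Merged: [2, 5, 8, 15, 15, 15, 18]
Compare 20 vs 31: take 20 from left. Merged: [2, 5, 8, 15, 15, 15, 18, 20]
Compare 22 vs 31: take 22 from left. Merged: [2, 5, 8, 15, 15, 15, 18, 20, 22]
Compare 32 vs 31: take 31 from right. Merged: [2, 5, 8, 15, 15, 15, 18, 20, 22, 31]
Append remaining from left: [32]. Merged: [2, 5, 8, 15, 15, 15, 18, 20, 22, 31, 32]

Final merged array: [2, 5, 8, 15, 15, 15, 18, 20, 22, 31, 32]
Total comparisons: 10

The merged array is [2, 5, 8, 15, 15, 15, 18, 20, 22, 31, 32], requiring 10 comparisons. The merge step runs in O(n) time where n is the total number of elements.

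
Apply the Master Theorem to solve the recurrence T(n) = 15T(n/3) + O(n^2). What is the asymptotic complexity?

Master Theorem for T(n) = 15T(n/3) + O(n^2):

a = 15, b = 3, c = 2
log_b(a) = log_3(15) = 2.4650

Case 1: c = 2 < log_3(15) = 2.4650
T(n) = O(n^(log_3 15))

For T(n) = 15T(n/3) + O(n^2): log_3(15) = 2.4650. This is Case 1 of the Master Theorem (c < log_b(a), work dominated by leaves), giving O(n^(log_3 15)).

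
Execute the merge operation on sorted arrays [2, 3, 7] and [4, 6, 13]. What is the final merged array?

Merging process:

Compare 2 vs 4: take 2 from left. Merged: [2]
Compare 3 vs 4: take 3 from left. Merged: [2, 3]
Compare 7 vs 4: take 4 from right. Merged: [2, 3, 4]
Compare 7 vs 6: take 6 from right. Merged: [2, 3, 4, 6]
Compare 7 vs 13: take 7 from left. Merged: [2, 3, 4, 6, 7]
Append remaining from right: [13]. Merged: [2, 3, 4, 6, 7, 13]

Final merged array: [2, 3, 4, 6, 7, 13]
Total comparisons: 5

The merged array is [2, 3, 4, 6, 7, 13], requiring 5 comparisons. The merge step runs in O(n) time where n is the total number of elements.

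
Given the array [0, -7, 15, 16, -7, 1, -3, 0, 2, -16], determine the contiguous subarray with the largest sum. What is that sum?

Using Kadane's algorithm on [0, -7, 15, 16, -7, 1, -3, 0, 2, -16]:

Scanning through the array:
Position 1 (value -7): max_ending_here = -7, max_so_far = 0
Position 2 (value 15): max_ending_here = 15, max_so_far = 15
Position 3 (value 16): max_ending_here = 31, max_so_far = 31
Position 4 (value -7): max_ending_here = 24, max_so_far = 31
Position 5 (value 1): max_ending_here = 25, max_so_far = 31
Position 6 (value -3): max_ending_here = 22, max_so_far = 31
Position 7 (value 0): max_ending_here = 22, max_so_far = 31
Position 8 (value 2): max_ending_here = 24, max_so_far = 31
Position 9 (value -16): max_ending_here = 8, max_so_far = 31

Maximum subarray: [15, 16]
Maximum sum: 31

The maximum subarray is [15, 16] with sum 31. This subarray runs from index 2 to index 3.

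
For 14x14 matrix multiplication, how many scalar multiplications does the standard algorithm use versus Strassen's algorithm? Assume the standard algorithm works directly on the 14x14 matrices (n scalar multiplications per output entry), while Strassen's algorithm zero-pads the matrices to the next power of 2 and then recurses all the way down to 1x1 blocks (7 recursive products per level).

Matrix multiplication for 14x14 matrices:

Strassen's algorithm requires power-of-2 dimensions. Pad 14x14 to 16x16 (next power of 2).

Standard algorithm: 14^3 = 2744 multiplications
Strassen's algorithm: 7^(log2(16)) = 7^4 = 2401 multiplications
Savings: 2744 - 2401 = 343 multiplications

Standard: 2744 multiplications (14^3). Strassen: 2401 multiplications (7^4, after padding to 16x16). Strassen reduces 8 recursive multiplications to 7 at each level.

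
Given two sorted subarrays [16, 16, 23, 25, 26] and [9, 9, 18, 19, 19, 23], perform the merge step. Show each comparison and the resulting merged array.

Merging process:

Compare 16 vs 9: take 9 from right. Merged: [9]
Compare 16 vs 9: take 9 from right. Merged: [9, 9]
Compare 16 vs 18: take 16 from left. Merged: [9, 9, 16]
Compare 16 vs 18: take 16 from left. Merged: [9, 9, 16, 16]
Compare 23 vs 18: take 18 from right. Merged: [9, 9, 16, 16, 18]
Compare 23 vs 19: take 19 from right. Merged: [9, 9, 16, 16, 18, 19]
Compare 23 vs 19: take 19 from right. Merged: [9, 9, 16, 16, 18, 19, 19]
Compare 23 vs 23: take 23 from left. Merged: [9, 9, 16, 16, 18, 19, 19, 23]
Compare 25 vs 23: take 23 from right. Merged: [9, 9, 16, 16, 18, 19, 19, 23, 23]
Append remaining from left: [25, 26]. Merged: [9, 9, 16, 16, 18, 19, 19, 23, 23, 25, 26]

Final merged array: [9, 9, 16, 16, 18, 19, 19, 23, 23, 25, 26]
Total comparisons: 9

The merged array is [9, 9, 16, 16, 18, 19, 19, 23, 23, 25, 26], requiring 9 comparisons. The merge step runs in O(n) time where n is the total number of elements.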